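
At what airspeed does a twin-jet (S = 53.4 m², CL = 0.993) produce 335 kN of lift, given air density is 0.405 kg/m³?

v = 177 m/s

L = ½ρv²S·CL ⇒ v = √(2L/(ρ·S·CL))
v = √(2 × 3.35×10^5 / (0.405 × 53.4 × 0.993)) = √31200 = 177 m/s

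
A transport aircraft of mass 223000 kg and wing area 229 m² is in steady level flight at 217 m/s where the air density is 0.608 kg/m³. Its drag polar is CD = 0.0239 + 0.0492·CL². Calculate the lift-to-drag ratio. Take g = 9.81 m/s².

In steady level flight, lift balances weight: W = mg = 223000 × 9.81 = 2.1876×10^6 N.
q = ½ρv² = ½ × 0.608 × 217² = 14320 Pa.
CL = 2W/(ρv²S) = 2×2.1876×10^6/(0.608×217²×229) = 0.6673.
CD = 0.0239 + 0.0492 × 0.6673² = 0.04581.
L/D = CL/CD = 0.6673 / 0.04581 = 14.6

L/D = 14.6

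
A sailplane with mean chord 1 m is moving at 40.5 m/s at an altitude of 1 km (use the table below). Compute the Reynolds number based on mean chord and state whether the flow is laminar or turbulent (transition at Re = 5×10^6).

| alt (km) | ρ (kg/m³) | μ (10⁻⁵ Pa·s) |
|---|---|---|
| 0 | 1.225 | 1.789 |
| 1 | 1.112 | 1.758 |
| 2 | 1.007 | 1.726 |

Re = 2.56×10^6 (laminar)

At 1 km, from the table: ρ = 1.112 kg/m³, μ = 1.758×10⁻⁵ Pa·s.
Re = ρ·v·c/μ = 1.112 × 40.5 × 1 / (1.758×10⁻⁵) = 2.56×10^6
Since 2.56×10^6 < 5×10^6, the flow is laminar.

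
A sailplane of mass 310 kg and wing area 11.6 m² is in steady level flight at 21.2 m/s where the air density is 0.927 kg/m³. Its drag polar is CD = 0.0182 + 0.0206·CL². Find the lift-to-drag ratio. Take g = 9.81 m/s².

L/D = 24.8

Level flight ⇒ L = W = m·g = 310 × 9.81 = 3041.1 N.
q = ½ρv² = ½ × 0.927 × 21.2² = 208.3 Pa.
CL = 2W/(ρv²S) = 2×3041.1/(0.927×21.2²×11.6) = 1.258.
CD = 0.0182 + 0.0206 × 1.258² = 0.05083.
L/D = CL/CD = 1.258 / 0.05083 = 24.8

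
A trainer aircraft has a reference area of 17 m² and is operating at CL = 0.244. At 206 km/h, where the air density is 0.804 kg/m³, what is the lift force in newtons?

Convert speed: v = 206 km/h ÷ 3.6 = 57.22 m/s.
L = ½ρv²S·CL = ½ × 0.804 × 57.22² × 17 × 0.244 = 5460 N ≈ 5.46 kN

L = 5460 N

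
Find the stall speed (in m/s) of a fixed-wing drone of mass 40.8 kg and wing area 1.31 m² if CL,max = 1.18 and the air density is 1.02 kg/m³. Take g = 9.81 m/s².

V_stall = 22.5 m/s

Stall occurs when L = W at CL,max. W = mg = 40.8 × 9.81 = 400.2 N.
V_stall = √(2W/(ρ·S·CL,max)) = √(2 × 400.2 / (1.02 × 1.31 × 1.18))
V_stall = √507.7 = 22.5 m/s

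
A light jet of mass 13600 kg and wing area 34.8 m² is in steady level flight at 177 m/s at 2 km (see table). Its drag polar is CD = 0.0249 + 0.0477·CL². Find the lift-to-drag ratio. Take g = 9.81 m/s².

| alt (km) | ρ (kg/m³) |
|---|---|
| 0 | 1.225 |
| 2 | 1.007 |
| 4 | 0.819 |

L/D = 8.77

At 2 km, from the table: ρ = 1.007 kg/m³.
Weight W = mg = 13600 × 9.81 = 1.3342×10^5 N; in level flight L = W.
Dynamic pressure q = 0.5 × 1.007 × 177² = 15770 Pa.
CL = 2W/(ρv²S) = 2×1.3342×10^5/(1.007×177²×34.8) = 0.243.
CD = 0.0249 + 0.0477 × 0.243² = 0.02772.
L/D = CL/CD = 0.243 / 0.02772 = 8.77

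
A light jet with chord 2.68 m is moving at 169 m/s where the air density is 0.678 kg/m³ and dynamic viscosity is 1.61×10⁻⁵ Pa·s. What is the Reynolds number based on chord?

Re = ρ·v·c/μ = 0.678 × 169 × 2.68 / (1.61×10⁻⁵) = 1.91×10^7

Re = 1.91×10^7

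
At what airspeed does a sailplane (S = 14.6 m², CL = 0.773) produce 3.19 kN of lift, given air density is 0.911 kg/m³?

v = 24.9 m/s

L = ½ρv²S·CL ⇒ v = √(2L/(ρ·S·CL))
v = √(2 × 3190 / (0.911 × 14.6 × 0.773)) = √620.5 = 24.9 m/s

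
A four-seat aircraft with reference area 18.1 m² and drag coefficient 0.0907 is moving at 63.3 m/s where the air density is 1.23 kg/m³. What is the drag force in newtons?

D = 4050 N

D = ½ρv²S·CD = ½ × 1.23 × 63.3² × 18.1 × 0.0907 = 4050 N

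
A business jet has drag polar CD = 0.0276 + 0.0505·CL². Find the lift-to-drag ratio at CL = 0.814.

L/D = 13.3

CD = 0.0276 + 0.0505 × 0.814² = 0.06106
L/D = CL/CD = 0.814 / 0.06106 = 13.3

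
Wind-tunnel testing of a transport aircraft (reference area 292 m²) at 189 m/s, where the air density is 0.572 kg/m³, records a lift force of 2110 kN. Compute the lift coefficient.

CL = 0.707

From L = ½ρv²S·CL, rearranging gives CL = 2L/(ρv²S).
CL = 2 × 2.11×10^6 / (0.572 × 189² × 292) = 0.707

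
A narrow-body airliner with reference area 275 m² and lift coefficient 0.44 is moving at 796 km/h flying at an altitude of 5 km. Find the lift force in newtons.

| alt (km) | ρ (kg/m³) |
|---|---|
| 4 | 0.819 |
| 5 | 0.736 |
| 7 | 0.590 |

At 5 km, from the table: ρ = 0.736 kg/m³.
Convert speed: v = 796 km/h ÷ 3.6 = 221.1 m/s.
Dynamic pressure q = ½ρv² = ½ × 0.736 × 221.1² = 17990 Pa.
L = q·S·CL = 17990 × 275 × 0.44 = 2.18×10^6 N ≈ 2180 kN

L = 2.18×10^6 N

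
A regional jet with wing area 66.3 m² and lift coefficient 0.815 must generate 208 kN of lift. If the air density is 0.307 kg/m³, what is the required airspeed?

v = 158 m/s

L = ½ρv²S·CL ⇒ v = √(2L/(ρ·S·CL))
v = √(2 × 2.08×10^5 / (0.307 × 66.3 × 0.815)) = √25080 = 158 m/s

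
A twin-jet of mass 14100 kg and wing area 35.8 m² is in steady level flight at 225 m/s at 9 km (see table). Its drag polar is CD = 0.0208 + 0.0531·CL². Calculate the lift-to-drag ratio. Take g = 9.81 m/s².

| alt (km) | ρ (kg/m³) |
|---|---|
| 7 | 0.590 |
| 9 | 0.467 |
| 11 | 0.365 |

At 9 km, from the table: ρ = 0.467 kg/m³.
Weight W = mg = 14100 × 9.81 = 1.3832×10^5 N; in level flight L = W.
q = ½ρv² = ½ × 0.467 × 225² = 11820 Pa.
CL = 2W/(ρv²S) = 2×1.3832×10^5/(0.467×225²×35.8) = 0.3269.
CD = 0.0208 + 0.0531 × 0.3269² = 0.02647.
L/D = CL/CD = 0.3269 / 0.02647 = 12.3

L/D = 12.3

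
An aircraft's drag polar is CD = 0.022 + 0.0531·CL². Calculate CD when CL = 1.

CD = 0.0751

CD = 0.022 + 0.0531 × 1² = 0.022 + 0.0531 = 0.0751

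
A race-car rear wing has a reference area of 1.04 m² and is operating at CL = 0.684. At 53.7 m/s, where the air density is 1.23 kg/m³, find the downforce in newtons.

L = 1260 N

L = ½ρv²S·CL = ½ × 1.23 × 53.7² × 1.04 × 0.684 = 1260 N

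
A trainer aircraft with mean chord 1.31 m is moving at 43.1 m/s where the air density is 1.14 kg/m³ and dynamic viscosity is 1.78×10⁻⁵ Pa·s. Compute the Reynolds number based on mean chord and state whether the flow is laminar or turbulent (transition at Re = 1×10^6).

Re = 3.62×10^6 (turbulent)

Re = ρ·v·c/μ = 1.14 × 43.1 × 1.31 / (1.78×10⁻⁵) = 3.62×10^6
Since 3.62×10^6 > 1×10^6, the flow is turbulent.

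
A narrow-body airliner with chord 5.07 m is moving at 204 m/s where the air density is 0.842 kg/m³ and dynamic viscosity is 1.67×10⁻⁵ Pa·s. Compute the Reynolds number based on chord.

Re = ρ·v·c/μ = 0.842 × 204 × 5.07 / (1.67×10⁻⁵) = 5.21×10^7

Re = 5.21×10^7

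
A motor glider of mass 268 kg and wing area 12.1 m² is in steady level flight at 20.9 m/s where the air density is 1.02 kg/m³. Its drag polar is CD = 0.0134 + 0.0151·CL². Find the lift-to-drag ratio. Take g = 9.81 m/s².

L/D = 35.1

Weight W = mg = 268 × 9.81 = 2629.1 N; in level flight L = W.
Dynamic pressure q = 0.5 × 1.02 × 20.9² = 222.8 Pa.
Required CL = L/(qS) = 2629.1/(222.8·12.1) = 0.9753.
CD = 0.0134 + 0.0151 × 0.9753² = 0.02776.
L/D = CL/CD = 0.9753 / 0.02776 = 35.1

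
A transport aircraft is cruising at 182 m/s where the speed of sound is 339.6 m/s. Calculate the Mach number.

M = 0.536

M = v/a = 182 / 339.6 = 0.536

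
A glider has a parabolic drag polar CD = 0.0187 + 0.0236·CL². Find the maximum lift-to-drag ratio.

For CD = CD0 + K·CL², (L/D)max occurs at CL* = √(CD0/K) and equals 1/(2√(K·CD0)).
(L/D)max = 1/(2√(0.0236 × 0.0187)) = 1/(2 × 0.02101) = 23.8

(L/D)max = 23.8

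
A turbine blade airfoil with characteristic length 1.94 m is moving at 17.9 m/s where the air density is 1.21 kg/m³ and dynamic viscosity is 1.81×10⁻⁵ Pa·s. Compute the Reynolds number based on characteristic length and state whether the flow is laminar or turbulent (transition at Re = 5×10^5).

Re = 2.32×10^6 (turbulent)

Re = ρ·v·c/μ = 1.21 × 17.9 × 1.94 / (1.81×10⁻⁵) = 2.32×10^6
Since 2.32×10^6 > 5×10^5, the flow is turbulent.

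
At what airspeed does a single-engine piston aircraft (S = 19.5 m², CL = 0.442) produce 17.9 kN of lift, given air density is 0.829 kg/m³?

L = ½ρv²S·CL ⇒ v = √(2L/(ρ·S·CL))
v = √(2 × 17900 / (0.829 × 19.5 × 0.442)) = √5010 = 70.8 m/s

v = 70.8 m/s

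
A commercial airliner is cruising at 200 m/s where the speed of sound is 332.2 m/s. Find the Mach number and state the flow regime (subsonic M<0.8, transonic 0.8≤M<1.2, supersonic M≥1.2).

M = v/a = 200 / 332.2 = 0.602
M = 0.602 → subsonic.

M = 0.602 (subsonic)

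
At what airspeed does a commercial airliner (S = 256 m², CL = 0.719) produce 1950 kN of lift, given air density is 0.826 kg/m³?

L = ½ρv²S·CL ⇒ v = √(2L/(ρ·S·CL))
v = √(2 × 1.95×10^6 / (0.826 × 256 × 0.719)) = √25650 = 160 m/s

v = 160 m/s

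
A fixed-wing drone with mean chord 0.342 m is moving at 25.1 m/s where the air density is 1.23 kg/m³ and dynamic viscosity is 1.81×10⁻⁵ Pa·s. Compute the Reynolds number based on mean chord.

Re = 5.83×10^5

Re = ρ·v·c/μ = 1.23 × 25.1 × 0.342 / (1.81×10⁻⁵) = 5.83×10^5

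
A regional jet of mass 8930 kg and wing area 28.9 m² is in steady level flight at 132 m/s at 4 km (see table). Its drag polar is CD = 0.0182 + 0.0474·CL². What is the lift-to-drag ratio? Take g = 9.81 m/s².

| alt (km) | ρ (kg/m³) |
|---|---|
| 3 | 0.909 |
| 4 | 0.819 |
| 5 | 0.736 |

At 4 km, from the table: ρ = 0.819 kg/m³.
Level flight ⇒ L = W = m·g = 8930 × 9.81 = 87603 N.
Dynamic pressure q = 0.5 × 0.819 × 132² = 7135 Pa.
Required CL = L/(qS) = 87603/(7135·28.9) = 0.4248.
CD = 0.0182 + 0.0474 × 0.4248² = 0.02676.
L/D = CL/CD = 0.4248 / 0.02676 = 15.9

L/D = 15.9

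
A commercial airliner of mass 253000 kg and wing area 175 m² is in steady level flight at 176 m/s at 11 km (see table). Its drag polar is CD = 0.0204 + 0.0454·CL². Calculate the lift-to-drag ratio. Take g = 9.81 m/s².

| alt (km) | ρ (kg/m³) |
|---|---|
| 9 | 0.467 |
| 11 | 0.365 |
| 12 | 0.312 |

At 11 km, from the table: ρ = 0.365 kg/m³.
Weight W = mg = 253000 × 9.81 = 2.4819×10^6 N; in level flight L = W.
Dynamic pressure q = 0.5 × 0.365 × 176² = 5653 Pa.
Required CL = L/(qS) = 2.4819×10^6/(5653·175) = 2.509.
CD = 0.0204 + 0.0454 × 2.509² = 0.3061.
L/D = CL/CD = 2.509 / 0.3061 = 8.19

L/D = 8.19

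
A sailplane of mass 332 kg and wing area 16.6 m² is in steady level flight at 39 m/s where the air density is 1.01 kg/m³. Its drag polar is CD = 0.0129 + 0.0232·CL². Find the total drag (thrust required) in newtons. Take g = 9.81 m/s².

In steady level flight, lift balances weight: W = mg = 332 × 9.81 = 3256.9 N.
q = ½ρv² = ½ × 1.01 × 39² = 768.1 Pa.
CL = W/(q·S) = 3256.9 / (768.1 × 16.6) = 0.2554.
CD = 0.0129 + 0.0232 × 0.2554² = 0.01441.
D = q·S·CD = 768.1 × 16.6 × 0.01441 = 183.8 N

D = 184 N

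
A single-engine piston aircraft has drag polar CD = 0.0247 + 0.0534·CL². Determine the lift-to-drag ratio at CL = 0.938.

CD = 0.0247 + 0.0534 × 0.938² = 0.07168
L/D = CL/CD = 0.938 / 0.07168 = 13.1

L/D = 13.1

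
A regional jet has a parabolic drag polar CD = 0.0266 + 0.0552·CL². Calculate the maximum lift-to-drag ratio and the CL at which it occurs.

For CD = CD0 + K·CL², (L/D)max occurs at CL* = √(CD0/K) and equals 1/(2√(K·CD0)).
(L/D)max = 1/(2√(0.0552 × 0.0266)) = 1/(2 × 0.03832) = 13
CL* = √(0.0266/0.0552) = 0.694

(L/D)max = 13, at CL = 0.694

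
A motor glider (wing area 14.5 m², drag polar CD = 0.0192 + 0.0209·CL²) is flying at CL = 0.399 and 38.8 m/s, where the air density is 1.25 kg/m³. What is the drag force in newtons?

D = 307 N

CD = 0.0192 + 0.0209 × 0.399² = 0.02253
D = ½ρv²S·CD = ½ × 1.25 × 38.8² × 14.5 × 0.02253 = 307 N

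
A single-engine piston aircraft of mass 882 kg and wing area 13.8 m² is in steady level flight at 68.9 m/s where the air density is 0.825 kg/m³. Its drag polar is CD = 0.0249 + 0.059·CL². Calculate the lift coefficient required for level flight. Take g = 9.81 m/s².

CL = 0.32

Weight W = mg = 882 × 9.81 = 8652.4 N; in level flight L = W.
Dynamic pressure q = 0.5 × 0.825 × 68.9² = 1958 Pa.
CL = W/(q·S) = 8652.4 / (1958 × 13.8) = 0.3202.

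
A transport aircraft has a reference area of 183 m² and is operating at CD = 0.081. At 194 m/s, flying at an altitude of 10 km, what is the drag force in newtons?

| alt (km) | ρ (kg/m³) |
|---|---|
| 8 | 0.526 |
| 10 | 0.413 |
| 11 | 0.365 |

D = 1.15×10^5 N

At 10 km, from the table: ρ = 0.413 kg/m³.
Dynamic pressure q = ½ρv² = ½ × 0.413 × 194² = 7772 Pa.
D = q·S·CD = 7772 × 183 × 0.081 = 1.15×10^5 N ≈ 115 kN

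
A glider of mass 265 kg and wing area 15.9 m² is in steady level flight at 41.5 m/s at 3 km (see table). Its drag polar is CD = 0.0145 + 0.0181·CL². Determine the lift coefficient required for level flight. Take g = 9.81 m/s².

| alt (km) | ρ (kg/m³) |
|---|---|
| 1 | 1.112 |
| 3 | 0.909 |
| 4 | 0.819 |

CL = 0.209

At 3 km, from the table: ρ = 0.909 kg/m³.
Weight W = mg = 265 × 9.81 = 2599.7 N; in level flight L = W.
q = ½ρv² = ½ × 0.909 × 41.5² = 782.8 Pa.
CL = 2W/(ρv²S) = 2×2599.7/(0.909×41.5²×15.9) = 0.2089.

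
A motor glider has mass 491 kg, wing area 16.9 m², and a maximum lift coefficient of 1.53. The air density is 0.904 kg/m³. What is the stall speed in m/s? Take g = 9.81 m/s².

V_stall = 20.3 m/s

At stall, lift equals weight: L = W = m·g = 491 × 9.81 = 4817 N.
V_stall = √(2W/(ρ·S·CL,max)) = √(2 × 4817 / (0.904 × 16.9 × 1.53))
V_stall = √412.1 = 20.3 m/s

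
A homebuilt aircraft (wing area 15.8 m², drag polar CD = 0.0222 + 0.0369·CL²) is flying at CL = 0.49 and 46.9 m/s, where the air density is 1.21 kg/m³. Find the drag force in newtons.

CD = 0.0222 + 0.0369 × 0.49² = 0.03106
D = ½ρv²S·CD = ½ × 1.21 × 46.9² × 15.8 × 0.03106 = 653 N

D = 653 N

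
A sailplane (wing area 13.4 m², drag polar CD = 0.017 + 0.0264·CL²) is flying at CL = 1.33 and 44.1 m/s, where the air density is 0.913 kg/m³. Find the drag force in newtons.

D = 758 N

CD = 0.017 + 0.0264 × 1.33² = 0.0637
D = ½ρv²S·CD = ½ × 0.913 × 44.1² × 13.4 × 0.0637 = 758 N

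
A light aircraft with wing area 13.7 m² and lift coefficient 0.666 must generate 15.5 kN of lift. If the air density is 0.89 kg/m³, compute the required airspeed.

v = 61.8 m/s

L = ½ρv²S·CL ⇒ v = √(2L/(ρ·S·CL))
v = √(2 × 15500 / (0.89 × 13.7 × 0.666)) = √3817 = 61.8 m/s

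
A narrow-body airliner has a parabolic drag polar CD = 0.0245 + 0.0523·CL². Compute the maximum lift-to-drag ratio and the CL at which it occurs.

For CD = CD0 + K·CL², (L/D)max occurs at CL* = √(CD0/K) and equals 1/(2√(K·CD0)).
(L/D)max = 1/(2√(0.0523 × 0.0245)) = 1/(2 × 0.0358) = 14
CL* = √(0.0245/0.0523) = 0.684

(L/D)max = 14, at CL = 0.684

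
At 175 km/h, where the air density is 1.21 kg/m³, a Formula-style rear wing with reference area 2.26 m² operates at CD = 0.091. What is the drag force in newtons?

Convert speed: v = 175 km/h ÷ 3.6 = 48.61 m/s.
Dynamic pressure q = ½ρv² = ½ × 1.21 × 48.61² = 1430 Pa.
D = q·S·CD = 1430 × 2.26 × 0.091 = 294 N

D = 294 N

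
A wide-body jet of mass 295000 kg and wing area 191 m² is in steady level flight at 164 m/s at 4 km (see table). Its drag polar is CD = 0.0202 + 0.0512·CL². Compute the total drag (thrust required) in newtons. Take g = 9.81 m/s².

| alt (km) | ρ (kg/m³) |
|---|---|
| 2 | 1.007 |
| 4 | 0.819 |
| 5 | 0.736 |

D = 2.46×10^5 N

At 4 km, from the table: ρ = 0.819 kg/m³.
In steady level flight, lift balances weight: W = mg = 295000 × 9.81 = 2.894×10^6 N.
Dynamic pressure q = 0.5 × 0.819 × 164² = 11010 Pa.
CL = W/(q·S) = 2.894×10^6 / (11010 × 191) = 1.376.
CD = 0.0202 + 0.0512 × 1.376² = 0.1171.
D = q·S·CD = 11010 × 191 × 0.1171 = 2.463×10^5 N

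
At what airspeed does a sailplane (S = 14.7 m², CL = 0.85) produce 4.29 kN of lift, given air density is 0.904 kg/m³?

L = ½ρv²S·CL ⇒ v = √(2L/(ρ·S·CL))
v = √(2 × 4290 / (0.904 × 14.7 × 0.85)) = √759.6 = 27.6 m/s

v = 27.6 m/s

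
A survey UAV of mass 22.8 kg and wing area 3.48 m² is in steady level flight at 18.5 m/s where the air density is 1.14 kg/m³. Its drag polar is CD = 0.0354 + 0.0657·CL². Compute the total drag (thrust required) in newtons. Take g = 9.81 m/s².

D = 28.9 N

Level flight ⇒ L = W = m·g = 22.8 × 9.81 = 223.67 N.
Dynamic pressure q = 0.5 × 1.14 × 18.5² = 195.1 Pa.
CL = W/(q·S) = 223.67 / (195.1 × 3.48) = 0.3295.
CD = 0.0354 + 0.0657 × 0.3295² = 0.04253.
D = q·S·CD = 195.1 × 3.48 × 0.04253 = 28.87 N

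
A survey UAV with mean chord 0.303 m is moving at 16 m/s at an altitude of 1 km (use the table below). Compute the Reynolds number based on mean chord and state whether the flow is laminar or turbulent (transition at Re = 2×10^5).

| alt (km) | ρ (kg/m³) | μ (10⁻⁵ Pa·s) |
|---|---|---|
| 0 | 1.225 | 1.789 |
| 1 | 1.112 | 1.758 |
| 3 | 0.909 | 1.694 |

At 1 km, from the table: ρ = 1.112 kg/m³, μ = 1.758×10⁻⁵ Pa·s.
Re = ρ·v·c/μ = 1.112 × 16 × 0.303 / (1.758×10⁻⁵) = 3.07×10^5
Since 3.07×10^5 > 2×10^5, the flow is turbulent.

Re = 3.07×10^5 (turbulent)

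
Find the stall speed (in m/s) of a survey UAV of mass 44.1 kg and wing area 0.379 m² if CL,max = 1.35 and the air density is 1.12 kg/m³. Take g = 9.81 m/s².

V_stall = 38.9 m/s

Weight W = mg = 44.1 × 9.81 = 432.6 N.
V_stall = √(2W/(ρ·S·CL,max)) = √(2 × 432.6 / (1.12 × 0.379 × 1.35))
V_stall = √1510 = 38.9 m/s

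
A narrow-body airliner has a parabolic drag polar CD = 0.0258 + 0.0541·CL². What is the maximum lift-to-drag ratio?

For CD = CD0 + K·CL², (L/D)max occurs at CL* = √(CD0/K) and equals 1/(2√(K·CD0)).
(L/D)max = 1/(2√(0.0541 × 0.0258)) = 1/(2 × 0.03736) = 13.4

(L/D)max = 13.4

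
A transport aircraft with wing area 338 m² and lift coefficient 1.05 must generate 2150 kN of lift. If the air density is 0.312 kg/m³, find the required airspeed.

L = ½ρv²S·CL ⇒ v = √(2L/(ρ·S·CL))
v = √(2 × 2.15×10^6 / (0.312 × 338 × 1.05)) = √38830 = 197 m/s

v = 197 m/s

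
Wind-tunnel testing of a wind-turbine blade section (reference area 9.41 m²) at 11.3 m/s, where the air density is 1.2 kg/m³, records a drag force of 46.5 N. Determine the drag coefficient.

From D = ½ρv²S·CD, rearranging gives CD = 2D/(ρv²S).
CD = 2 × 46.5 / (1.2 × 11.3² × 9.41) = 0.0645

CD = 0.0645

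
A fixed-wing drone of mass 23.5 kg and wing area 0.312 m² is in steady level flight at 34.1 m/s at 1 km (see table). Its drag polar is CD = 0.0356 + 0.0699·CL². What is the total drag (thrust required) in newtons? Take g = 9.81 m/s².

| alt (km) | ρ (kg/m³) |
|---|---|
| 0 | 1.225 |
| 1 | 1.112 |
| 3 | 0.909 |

At 1 km, from the table: ρ = 1.112 kg/m³.
Level flight ⇒ L = W = m·g = 23.5 × 9.81 = 230.54 N.
Dynamic pressure q = 0.5 × 1.112 × 34.1² = 646.5 Pa.
Required CL = L/(qS) = 230.54/(646.5·0.312) = 1.143.
CD = 0.0356 + 0.0699 × 1.143² = 0.1269.
D = q·S·CD = 646.5 × 0.312 × 0.1269 = 25.6 N

D = 25.6 N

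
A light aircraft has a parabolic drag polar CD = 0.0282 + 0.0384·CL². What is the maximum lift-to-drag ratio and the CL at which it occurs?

For CD = CD0 + K·CL², (L/D)max occurs at CL* = √(CD0/K) and equals 1/(2√(K·CD0)).
(L/D)max = 1/(2√(0.0384 × 0.0282)) = 1/(2 × 0.03291) = 15.2
CL* = √(0.0282/0.0384) = 0.857

(L/D)max = 15.2, at CL = 0.857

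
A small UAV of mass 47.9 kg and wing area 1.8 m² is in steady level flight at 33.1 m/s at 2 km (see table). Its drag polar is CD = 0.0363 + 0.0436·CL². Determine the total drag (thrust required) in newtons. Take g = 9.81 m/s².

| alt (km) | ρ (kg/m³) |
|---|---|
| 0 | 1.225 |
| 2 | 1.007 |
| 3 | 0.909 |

At 2 km, from the table: ρ = 1.007 kg/m³.
In steady level flight, lift balances weight: W = mg = 47.9 × 9.81 = 469.9 N.
q = ½ρv² = ½ × 1.007 × 33.1² = 551.6 Pa.
CL = 2W/(ρv²S) = 2×469.9/(1.007×33.1²×1.8) = 0.4732.
CD = 0.0363 + 0.0436 × 0.4732² = 0.04606.
D = q·S·CD = 551.6 × 1.8 × 0.04606 = 45.74 N

D = 45.7 N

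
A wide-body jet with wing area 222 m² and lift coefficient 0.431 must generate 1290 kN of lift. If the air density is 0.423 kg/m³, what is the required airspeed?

v = 252 m/s

L = ½ρv²S·CL ⇒ v = √(2L/(ρ·S·CL))
v = √(2 × 1.29×10^6 / (0.423 × 222 × 0.431)) = √63750 = 252 m/s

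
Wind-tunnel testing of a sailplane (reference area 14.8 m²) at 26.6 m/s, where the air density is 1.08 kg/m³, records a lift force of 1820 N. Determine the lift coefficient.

CL = 0.322

From L = ½ρv²S·CL, rearranging gives CL = 2L/(ρv²S).
CL = 2 × 1820 / (1.08 × 26.6² × 14.8) = 0.322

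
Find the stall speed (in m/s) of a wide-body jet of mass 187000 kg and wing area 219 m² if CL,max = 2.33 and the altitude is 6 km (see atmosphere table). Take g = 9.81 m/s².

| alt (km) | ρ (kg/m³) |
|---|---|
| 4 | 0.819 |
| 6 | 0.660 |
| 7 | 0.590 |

At 6 km, from the table: ρ = 0.660 kg/m³.
At stall, lift equals weight: L = W = m·g = 187000 × 9.81 = 1.834×10^6 N.
V_stall = √(2W/(ρ·S·CL,max)) = √(2 × 1.834×10^6 / (0.66 × 219 × 2.33))
V_stall = √10890 = 104 m/s

V_stall = 104 m/s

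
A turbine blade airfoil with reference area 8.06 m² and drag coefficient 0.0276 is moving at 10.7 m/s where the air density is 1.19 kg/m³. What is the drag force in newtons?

D = 15.2 N

D = ½ρv²S·CD = ½ × 1.19 × 10.7² × 8.06 × 0.0276 = 15.2 N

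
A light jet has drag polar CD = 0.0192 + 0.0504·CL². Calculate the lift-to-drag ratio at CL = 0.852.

CD = 0.0192 + 0.0504 × 0.852² = 0.05579
L/D = CL/CD = 0.852 / 0.05579 = 15.3

L/D = 15.3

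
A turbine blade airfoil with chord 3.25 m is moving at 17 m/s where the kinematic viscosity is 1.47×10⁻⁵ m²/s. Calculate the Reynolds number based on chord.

Re = v·c/ν = 17 × 3.25 / (1.47×10⁻⁵) = 3.76×10^6

Re = 3.76×10^6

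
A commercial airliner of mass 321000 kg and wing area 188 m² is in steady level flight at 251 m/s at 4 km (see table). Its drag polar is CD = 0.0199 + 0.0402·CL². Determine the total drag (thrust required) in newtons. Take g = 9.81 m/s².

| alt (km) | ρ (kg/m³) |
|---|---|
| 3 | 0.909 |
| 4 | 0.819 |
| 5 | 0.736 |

At 4 km, from the table: ρ = 0.819 kg/m³.
In steady level flight, lift balances weight: W = mg = 321000 × 9.81 = 3.149×10^6 N.
q = ½ρv² = ½ × 0.819 × 251² = 25800 Pa.
CL = 2W/(ρv²S) = 2×3.149×10^6/(0.819×251²×188) = 0.6493.
CD = 0.0199 + 0.0402 × 0.6493² = 0.03685.
D = q·S·CD = 25800 × 188 × 0.03685 = 1.787×10^5 N

D = 1.79×10^5 N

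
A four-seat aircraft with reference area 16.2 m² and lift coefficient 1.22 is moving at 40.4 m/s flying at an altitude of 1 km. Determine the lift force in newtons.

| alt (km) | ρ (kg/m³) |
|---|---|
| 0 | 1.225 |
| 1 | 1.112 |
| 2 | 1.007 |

L = 17900 N

At 1 km, from the table: ρ = 1.112 kg/m³.
L = ½ρv²S·CL = ½ × 1.112 × 40.4² × 16.2 × 1.22 = 17900 N ≈ 17.9 kN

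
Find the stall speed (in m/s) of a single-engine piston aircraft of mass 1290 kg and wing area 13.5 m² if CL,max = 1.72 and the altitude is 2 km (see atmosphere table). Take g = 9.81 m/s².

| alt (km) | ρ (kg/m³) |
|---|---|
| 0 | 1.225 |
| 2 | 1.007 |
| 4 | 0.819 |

At 2 km, from the table: ρ = 1.007 kg/m³.
At stall, lift equals weight: L = W = m·g = 1290 × 9.81 = 12650 N.
From L = ½ρV²S·CL,max = W: V_stall = √(2W/(ρSCL,max)) = √(2·12650/(1.007·13.5·1.72))
V_stall = √1082 = 32.9 m/s

V_stall = 32.9 m/s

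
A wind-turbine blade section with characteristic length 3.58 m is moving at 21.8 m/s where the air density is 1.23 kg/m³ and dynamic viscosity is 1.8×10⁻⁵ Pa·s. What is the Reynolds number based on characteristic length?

Re = 5.33×10^6

Re = ρ·v·c/μ = 1.23 × 21.8 × 3.58 / (1.8×10⁻⁵) = 5.33×10^6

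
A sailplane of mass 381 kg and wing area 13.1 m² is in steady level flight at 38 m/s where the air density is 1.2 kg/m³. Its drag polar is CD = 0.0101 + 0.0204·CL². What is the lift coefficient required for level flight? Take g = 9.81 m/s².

Level flight ⇒ L = W = m·g = 381 × 9.81 = 3737.6 N.
Dynamic pressure q = 0.5 × 1.2 × 38² = 866.4 Pa.
CL = W/(q·S) = 3737.6 / (866.4 × 13.1) = 0.3293.

CL = 0.329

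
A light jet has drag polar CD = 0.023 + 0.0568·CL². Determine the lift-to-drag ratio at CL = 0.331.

L/D = 11.3

CD = 0.023 + 0.0568 × 0.331² = 0.02922
L/D = CL/CD = 0.331 / 0.02922 = 11.3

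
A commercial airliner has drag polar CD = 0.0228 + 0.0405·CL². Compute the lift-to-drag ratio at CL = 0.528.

L/D = 15.5

CD = 0.0228 + 0.0405 × 0.528² = 0.03409
L/D = CL/CD = 0.528 / 0.03409 = 15.5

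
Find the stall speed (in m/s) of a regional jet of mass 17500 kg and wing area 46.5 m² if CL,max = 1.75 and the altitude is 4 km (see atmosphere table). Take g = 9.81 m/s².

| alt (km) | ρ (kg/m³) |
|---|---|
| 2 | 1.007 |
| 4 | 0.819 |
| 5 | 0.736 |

V_stall = 71.8 m/s

At 4 km, from the table: ρ = 0.819 kg/m³.
Stall occurs when L = W at CL,max. W = mg = 17500 × 9.81 = 1.717×10^5 N.
From L = ½ρV²S·CL,max = W: V_stall = √(2W/(ρSCL,max)) = √(2·1.717×10^5/(0.819·46.5·1.75))
V_stall = √5152 = 71.8 m/s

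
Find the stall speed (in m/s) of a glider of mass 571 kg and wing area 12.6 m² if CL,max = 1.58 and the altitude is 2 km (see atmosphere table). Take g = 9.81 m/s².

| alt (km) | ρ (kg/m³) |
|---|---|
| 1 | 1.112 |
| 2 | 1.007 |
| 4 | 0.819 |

At 2 km, from the table: ρ = 1.007 kg/m³.
At stall, lift equals weight: L = W = m·g = 571 × 9.81 = 5602 N.
From L = ½ρV²S·CL,max = W: V_stall = √(2W/(ρSCL,max)) = √(2·5602/(1.007·12.6·1.58))
V_stall = √558.8 = 23.6 m/s

V_stall = 23.6 m/s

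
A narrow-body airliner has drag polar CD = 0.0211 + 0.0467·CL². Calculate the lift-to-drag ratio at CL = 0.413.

CD = 0.0211 + 0.0467 × 0.413² = 0.02907
L/D = CL/CD = 0.413 / 0.02907 = 14.2

L/D = 14.2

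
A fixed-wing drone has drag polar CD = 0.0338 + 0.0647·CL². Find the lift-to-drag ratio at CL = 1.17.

L/D = 9.56

CD = 0.0338 + 0.0647 × 1.17² = 0.1224
L/D = CL/CD = 1.17 / 0.1224 = 9.56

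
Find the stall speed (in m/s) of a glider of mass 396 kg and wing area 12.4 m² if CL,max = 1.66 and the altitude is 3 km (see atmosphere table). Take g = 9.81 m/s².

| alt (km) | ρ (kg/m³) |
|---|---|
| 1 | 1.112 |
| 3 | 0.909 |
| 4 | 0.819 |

At 3 km, from the table: ρ = 0.909 kg/m³.
At stall, lift equals weight: L = W = m·g = 396 × 9.81 = 3885 N.
From L = ½ρV²S·CL,max = W: V_stall = √(2W/(ρSCL,max)) = √(2·3885/(0.909·12.4·1.66))
V_stall = √415.2 = 20.4 m/s

V_stall = 20.4 m/s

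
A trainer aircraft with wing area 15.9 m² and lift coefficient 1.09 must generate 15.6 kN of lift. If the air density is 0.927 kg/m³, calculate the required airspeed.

L = ½ρv²S·CL ⇒ v = √(2L/(ρ·S·CL))
v = √(2 × 15600 / (0.927 × 15.9 × 1.09)) = √1942 = 44.1 m/s

v = 44.1 m/s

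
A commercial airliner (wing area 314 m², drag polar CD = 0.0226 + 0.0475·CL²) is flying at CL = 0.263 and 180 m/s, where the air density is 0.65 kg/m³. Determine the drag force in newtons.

D = 85600 N

CD = 0.0226 + 0.0475 × 0.263² = 0.02589
D = ½ρv²S·CD = ½ × 0.65 × 180² × 314 × 0.02589 = 85600 N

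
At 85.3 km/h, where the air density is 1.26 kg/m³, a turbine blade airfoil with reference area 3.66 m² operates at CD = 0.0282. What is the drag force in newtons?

Convert speed: v = 85.3 km/h ÷ 3.6 = 23.69 m/s.
Dynamic pressure q = ½ρv² = ½ × 1.26 × 23.69² = 353.7 Pa.
D = q·S·CD = 353.7 × 3.66 × 0.0282 = 36.5 N

D = 36.5 N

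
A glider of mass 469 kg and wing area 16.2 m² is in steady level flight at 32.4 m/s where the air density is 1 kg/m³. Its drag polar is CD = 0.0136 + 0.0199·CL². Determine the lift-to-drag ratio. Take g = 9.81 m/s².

Weight W = mg = 469 × 9.81 = 4600.9 N; in level flight L = W.
q = ½ρv² = ½ × 1 × 32.4² = 524.9 Pa.
CL = W/(q·S) = 4600.9 / (524.9 × 16.2) = 0.5411.
CD = 0.0136 + 0.0199 × 0.5411² = 0.01943.
L/D = CL/CD = 0.5411 / 0.01943 = 27.9

L/D = 27.9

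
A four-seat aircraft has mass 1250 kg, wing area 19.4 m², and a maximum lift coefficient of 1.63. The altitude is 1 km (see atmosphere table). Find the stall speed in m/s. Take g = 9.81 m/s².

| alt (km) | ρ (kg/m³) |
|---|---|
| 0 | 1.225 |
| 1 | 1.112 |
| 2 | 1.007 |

V_stall = 26.4 m/s

At 1 km, from the table: ρ = 1.112 kg/m³.
Stall occurs when L = W at CL,max. W = mg = 1250 × 9.81 = 12260 N.
V_stall = √(2W/(ρ·S·CL,max)) = √(2 × 12260 / (1.112 × 19.4 × 1.63))
V_stall = √697.5 = 26.4 m/s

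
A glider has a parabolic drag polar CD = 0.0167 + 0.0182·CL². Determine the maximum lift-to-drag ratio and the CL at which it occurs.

(L/D)max = 28.7, at CL = 0.958

For CD = CD0 + K·CL², (L/D)max occurs at CL* = √(CD0/K) and equals 1/(2√(K·CD0)).
(L/D)max = 1/(2√(0.0182 × 0.0167)) = 1/(2 × 0.01743) = 28.7
CL* = √(0.0167/0.0182) = 0.958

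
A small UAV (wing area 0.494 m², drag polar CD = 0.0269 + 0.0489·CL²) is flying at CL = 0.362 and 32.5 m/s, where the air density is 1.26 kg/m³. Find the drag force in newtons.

D = 10.9 N

CD = 0.0269 + 0.0489 × 0.362² = 0.03331
D = ½ρv²S·CD = ½ × 1.26 × 32.5² × 0.494 × 0.03331 = 10.9 N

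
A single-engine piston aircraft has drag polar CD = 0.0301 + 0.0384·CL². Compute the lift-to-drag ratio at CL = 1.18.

CD = 0.0301 + 0.0384 × 1.18² = 0.08357
L/D = CL/CD = 1.18 / 0.08357 = 14.1

L/D = 14.1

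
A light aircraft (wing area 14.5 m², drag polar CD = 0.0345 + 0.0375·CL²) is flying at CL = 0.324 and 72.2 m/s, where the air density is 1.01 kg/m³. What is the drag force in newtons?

CD = 0.0345 + 0.0375 × 0.324² = 0.03844
D = ½ρv²S·CD = ½ × 1.01 × 72.2² × 14.5 × 0.03844 = 1470 N

D = 1470 N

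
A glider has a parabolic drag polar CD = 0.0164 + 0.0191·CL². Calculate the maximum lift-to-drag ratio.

(L/D)max = 28.3

For CD = CD0 + K·CL², (L/D)max occurs at CL* = √(CD0/K) and equals 1/(2√(K·CD0)).
(L/D)max = 1/(2√(0.0191 × 0.0164)) = 1/(2 × 0.0177) = 28.3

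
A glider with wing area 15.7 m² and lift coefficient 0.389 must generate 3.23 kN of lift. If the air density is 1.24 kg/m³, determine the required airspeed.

L = ½ρv²S·CL ⇒ v = √(2L/(ρ·S·CL))
v = √(2 × 3230 / (1.24 × 15.7 × 0.389)) = √853 = 29.2 m/s

v = 29.2 m/s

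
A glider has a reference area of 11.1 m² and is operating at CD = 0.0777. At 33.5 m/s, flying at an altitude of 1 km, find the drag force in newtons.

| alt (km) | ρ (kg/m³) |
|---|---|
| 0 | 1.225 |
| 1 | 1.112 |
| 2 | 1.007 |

At 1 km, from the table: ρ = 1.112 kg/m³.
Dynamic pressure q = ½ρv² = ½ × 1.112 × 33.5² = 624 Pa.
D = q·S·CD = 624 × 11.1 × 0.0777 = 538 N

D = 538 N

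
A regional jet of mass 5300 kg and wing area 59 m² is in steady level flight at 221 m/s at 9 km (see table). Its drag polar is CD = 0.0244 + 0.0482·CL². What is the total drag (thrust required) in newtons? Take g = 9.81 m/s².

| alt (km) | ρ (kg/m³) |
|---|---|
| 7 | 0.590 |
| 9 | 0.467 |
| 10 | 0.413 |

At 9 km, from the table: ρ = 0.467 kg/m³.
Level flight ⇒ L = W = m·g = 5300 × 9.81 = 51993 N.
q = ½ρv² = ½ × 0.467 × 221² = 11400 Pa.
CL = W/(q·S) = 51993 / (11400 × 59) = 0.07727.
CD = 0.0244 + 0.0482 × 0.07727² = 0.02469.
D = q·S·CD = 11400 × 59 × 0.02469 = 16610 N

D = 16600 N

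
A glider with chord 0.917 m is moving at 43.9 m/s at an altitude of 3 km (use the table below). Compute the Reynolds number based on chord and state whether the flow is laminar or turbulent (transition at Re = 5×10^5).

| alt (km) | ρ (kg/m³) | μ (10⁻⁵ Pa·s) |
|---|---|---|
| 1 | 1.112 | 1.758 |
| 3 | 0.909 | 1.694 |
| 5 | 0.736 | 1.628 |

At 3 km, from the table: ρ = 0.909 kg/m³, μ = 1.694×10⁻⁵ Pa·s.
Re = ρ·v·c/μ = 0.909 × 43.9 × 0.917 / (1.694×10⁻⁵) = 2.16×10^6
Since 2.16×10^6 > 5×10^5, the flow is turbulent.

Re = 2.16×10^6 (turbulent)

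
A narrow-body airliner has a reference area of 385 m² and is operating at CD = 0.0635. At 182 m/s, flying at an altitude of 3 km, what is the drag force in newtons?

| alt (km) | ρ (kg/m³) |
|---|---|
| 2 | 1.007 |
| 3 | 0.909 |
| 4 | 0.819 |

At 3 km, from the table: ρ = 0.909 kg/m³.
D = ½ρv²S·CD = ½ × 0.909 × 182² × 385 × 0.0635 = 3.68×10^5 N ≈ 368 kN

D = 3.68×10^5 N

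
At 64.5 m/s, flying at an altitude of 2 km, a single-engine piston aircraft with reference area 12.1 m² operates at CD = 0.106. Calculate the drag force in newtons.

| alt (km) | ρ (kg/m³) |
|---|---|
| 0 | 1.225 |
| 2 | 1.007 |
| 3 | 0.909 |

D = 2690 N

At 2 km, from the table: ρ = 1.007 kg/m³.
Dynamic pressure q = ½ρv² = ½ × 1.007 × 64.5² = 2095 Pa.
D = q·S·CD = 2095 × 12.1 × 0.106 = 2690 N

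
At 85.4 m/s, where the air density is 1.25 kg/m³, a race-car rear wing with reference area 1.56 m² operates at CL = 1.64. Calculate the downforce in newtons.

L = 11700 N

Dynamic pressure q = ½ρv² = ½ × 1.25 × 85.4² = 4558 Pa.
L = q·S·CL = 4558 × 1.56 × 1.64 = 11700 N ≈ 11.7 kN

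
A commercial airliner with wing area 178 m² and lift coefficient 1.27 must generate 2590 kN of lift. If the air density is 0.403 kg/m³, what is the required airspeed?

L = ½ρv²S·CL ⇒ v = √(2L/(ρ·S·CL))
v = √(2 × 2.59×10^6 / (0.403 × 178 × 1.27)) = √56860 = 238 m/s

v = 238 m/s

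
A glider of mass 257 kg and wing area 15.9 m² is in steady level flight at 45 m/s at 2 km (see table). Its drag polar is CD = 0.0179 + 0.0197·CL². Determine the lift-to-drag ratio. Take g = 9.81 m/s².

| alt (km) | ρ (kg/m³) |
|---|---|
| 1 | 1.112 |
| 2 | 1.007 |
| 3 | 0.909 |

L/D = 8.46

At 2 km, from the table: ρ = 1.007 kg/m³.
Level flight ⇒ L = W = m·g = 257 × 9.81 = 2521.2 N.
q = ½ρv² = ½ × 1.007 × 45² = 1020 Pa.
CL = 2W/(ρv²S) = 2×2521.2/(1.007×45²×15.9) = 0.1555.
CD = 0.0179 + 0.0197 × 0.1555² = 0.01838.
L/D = CL/CD = 0.1555 / 0.01838 = 8.46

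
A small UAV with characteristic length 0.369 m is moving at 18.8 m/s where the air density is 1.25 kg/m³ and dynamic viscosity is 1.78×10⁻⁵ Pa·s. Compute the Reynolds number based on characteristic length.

Re = 4.87×10^5

Re = ρ·v·c/μ = 1.25 × 18.8 × 0.369 / (1.78×10⁻⁵) = 4.87×10^5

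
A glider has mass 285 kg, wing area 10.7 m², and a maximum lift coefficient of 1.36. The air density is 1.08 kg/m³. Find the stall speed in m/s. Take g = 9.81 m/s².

At stall, lift equals weight: L = W = m·g = 285 × 9.81 = 2796 N.
V_stall = √(2W/(ρ·S·CL,max)) = √(2 × 2796 / (1.08 × 10.7 × 1.36))
V_stall = √355.8 = 18.9 m/s

V_stall = 18.9 m/s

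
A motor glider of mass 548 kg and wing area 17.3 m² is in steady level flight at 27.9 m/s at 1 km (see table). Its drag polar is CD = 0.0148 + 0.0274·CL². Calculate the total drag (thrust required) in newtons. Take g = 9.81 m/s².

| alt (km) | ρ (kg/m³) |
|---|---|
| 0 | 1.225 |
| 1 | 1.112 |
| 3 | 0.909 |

At 1 km, from the table: ρ = 1.112 kg/m³.
Level flight ⇒ L = W = m·g = 548 × 9.81 = 5375.9 N.
Dynamic pressure q = 0.5 × 1.112 × 27.9² = 432.8 Pa.
CL = W/(q·S) = 5375.9 / (432.8 × 17.3) = 0.718.
CD = 0.0148 + 0.0274 × 0.718² = 0.02893.
D = q·S·CD = 432.8 × 17.3 × 0.02893 = 216.6 N

D = 217 N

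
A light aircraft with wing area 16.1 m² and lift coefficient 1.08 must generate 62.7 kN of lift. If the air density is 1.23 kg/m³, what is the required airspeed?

v = 76.6 m/s

L = ½ρv²S·CL ⇒ v = √(2L/(ρ·S·CL))
v = √(2 × 62700 / (1.23 × 16.1 × 1.08)) = √5863 = 76.6 m/s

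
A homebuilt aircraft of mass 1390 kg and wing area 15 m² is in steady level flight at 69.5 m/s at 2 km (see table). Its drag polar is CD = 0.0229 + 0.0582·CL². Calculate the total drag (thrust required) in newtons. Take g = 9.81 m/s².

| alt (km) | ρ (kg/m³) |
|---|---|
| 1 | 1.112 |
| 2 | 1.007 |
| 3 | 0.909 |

D = 1130 N

At 2 km, from the table: ρ = 1.007 kg/m³.
In steady level flight, lift balances weight: W = mg = 1390 × 9.81 = 13636 N.
q = ½ρv² = ½ × 1.007 × 69.5² = 2432 Pa.
Required CL = L/(qS) = 13636/(2432·15) = 0.3738.
CD = 0.0229 + 0.0582 × 0.3738² = 0.03103.
D = q·S·CD = 2432 × 15 × 0.03103 = 1132 N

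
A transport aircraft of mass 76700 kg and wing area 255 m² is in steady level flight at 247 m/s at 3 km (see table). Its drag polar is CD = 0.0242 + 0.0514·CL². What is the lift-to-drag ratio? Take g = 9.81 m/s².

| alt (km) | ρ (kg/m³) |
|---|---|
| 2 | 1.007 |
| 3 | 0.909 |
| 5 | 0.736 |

L/D = 4.29

At 3 km, from the table: ρ = 0.909 kg/m³.
In steady level flight, lift balances weight: W = mg = 76700 × 9.81 = 7.5243×10^5 N.
Dynamic pressure q = 0.5 × 0.909 × 247² = 27730 Pa.
CL = 2W/(ρv²S) = 2×7.5243×10^5/(0.909×247²×255) = 0.1064.
CD = 0.0242 + 0.0514 × 0.1064² = 0.02478.
L/D = CL/CD = 0.1064 / 0.02478 = 4.29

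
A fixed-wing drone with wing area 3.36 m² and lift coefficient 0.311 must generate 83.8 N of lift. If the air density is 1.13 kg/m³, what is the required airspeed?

L = ½ρv²S·CL ⇒ v = √(2L/(ρ·S·CL))
v = √(2 × 83.8 / (1.13 × 3.36 × 0.311)) = √141.9 = 11.9 m/s

v = 11.9 m/s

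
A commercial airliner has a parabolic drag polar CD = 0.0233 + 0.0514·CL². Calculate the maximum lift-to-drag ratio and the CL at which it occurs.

(L/D)max = 14.4, at CL = 0.673

For CD = CD0 + K·CL², (L/D)max occurs at CL* = √(CD0/K) and equals 1/(2√(K·CD0)).
(L/D)max = 1/(2√(0.0514 × 0.0233)) = 1/(2 × 0.03461) = 14.4
CL* = √(0.0233/0.0514) = 0.673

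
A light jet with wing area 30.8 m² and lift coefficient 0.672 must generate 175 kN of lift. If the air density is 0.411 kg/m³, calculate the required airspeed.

L = ½ρv²S·CL ⇒ v = √(2L/(ρ·S·CL))
v = √(2 × 1.75×10^5 / (0.411 × 30.8 × 0.672)) = √41140 = 203 m/s

v = 203 m/s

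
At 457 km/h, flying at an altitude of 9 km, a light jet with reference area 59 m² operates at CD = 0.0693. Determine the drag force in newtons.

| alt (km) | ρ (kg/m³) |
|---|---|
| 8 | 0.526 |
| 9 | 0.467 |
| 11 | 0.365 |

At 9 km, from the table: ρ = 0.467 kg/m³.
Convert speed: v = 457 km/h ÷ 3.6 = 126.9 m/s.
D = ½ρv²S·CD = ½ × 0.467 × 126.9² × 59 × 0.0693 = 15400 N ≈ 15.4 kN

D = 15400 N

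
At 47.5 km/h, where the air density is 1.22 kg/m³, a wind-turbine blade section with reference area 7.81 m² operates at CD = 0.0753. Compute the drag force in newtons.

Convert speed: v = 47.5 km/h ÷ 3.6 = 13.19 m/s.
D = ½ρv²S·CD = ½ × 1.22 × 13.19² × 7.81 × 0.0753 = 62.5 N

D = 62.5 N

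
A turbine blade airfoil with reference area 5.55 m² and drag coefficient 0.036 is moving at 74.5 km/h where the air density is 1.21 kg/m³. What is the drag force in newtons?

Convert speed: v = 74.5 km/h ÷ 3.6 = 20.69 m/s.
Dynamic pressure q = ½ρv² = ½ × 1.21 × 20.69² = 259.1 Pa.
D = q·S·CD = 259.1 × 5.55 × 0.036 = 51.8 N

D = 51.8 N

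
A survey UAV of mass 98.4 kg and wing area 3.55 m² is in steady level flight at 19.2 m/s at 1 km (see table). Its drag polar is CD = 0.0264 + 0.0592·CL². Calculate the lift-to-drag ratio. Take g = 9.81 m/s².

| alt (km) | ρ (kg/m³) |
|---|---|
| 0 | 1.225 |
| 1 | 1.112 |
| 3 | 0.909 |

L/D = 10.2

At 1 km, from the table: ρ = 1.112 kg/m³.
In steady level flight, lift balances weight: W = mg = 98.4 × 9.81 = 965.3 N.
q = ½ρv² = ½ × 1.112 × 19.2² = 205 Pa.
Required CL = L/(qS) = 965.3/(205·3.55) = 1.327.
CD = 0.0264 + 0.0592 × 1.327² = 0.1306.
L/D = CL/CD = 1.327 / 0.1306 = 10.2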